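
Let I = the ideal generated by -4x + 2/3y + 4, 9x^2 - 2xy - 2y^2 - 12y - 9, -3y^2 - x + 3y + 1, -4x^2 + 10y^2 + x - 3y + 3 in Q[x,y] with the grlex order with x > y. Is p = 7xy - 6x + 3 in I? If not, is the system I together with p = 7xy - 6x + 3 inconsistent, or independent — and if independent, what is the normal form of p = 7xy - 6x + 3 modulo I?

First compute the reduced Gröbner basis of I by Buchberger's algorithm.
f_1 = -4x + 2/3y + 4, LT = x.
f_2 = 9x^2 - 2xy - 2y^2 - 12y - 9, LT = x^2.
f_3 = -3y^2 - x + 3y + 1, LT = y^2.
f_4 = -4x^2 + 10y^2 + x - 3y + 3, LT = x^2.

S(f_1,f_2): lcm = x^2. S = 1/18xy + 2/9y^2 - x + 4/3y + 1.
  reduce S modulo (f_1, f_2, f_3, f_4):
  remainder 2801/1944y ≠ 0; add h_5 = 2801/1944y to the basis.

The other S-polynomials (S(f_1,f_3), S(f_1,f_4), S(f_2,f_3), S(f_2,f_4), S(f_3,f_4), S(f_1,h_5), S(f_2,h_5), S(f_3,h_5), S(f_4,h_5)) all reduce to 0 modulo the current basis, so we have a Gröbner basis.
Inter-reduce: drop elements whose leading term is divisible by another's, tail-reduce, and make monic.
Reduced Gröbner basis: {x - 1, y}.
Label its elements g_1 = x - 1, g_2 = y.

Reduce p = 7xy - 6x + 3 modulo G:
  leading term xy: subtract (7y)·g_1 from 7xy - 6x + 3 → -6x + 7y + 3
  leading term x: subtract (-6)·g_1 from -6x + 7y + 3 → 7y - 3
  leading term y: subtract (7)·g_2 from 7y - 3 → -3
  leading term 1: no divisor's leading term divides it; move -3 to the remainder.
  normal form = -3.
The normal form is nonzero, so p ∉ I. Since p minus its normal form lies in I, I + (p) = I + (r) where r = -3; decide whether this ideal is the whole ring.
Here r = -3 is a nonzero constant, hence a unit: 1 ∈ I + (p), the Gröbner basis of I + (p) is {1}, and the enlarged system has no common solution — adjoining p is inconsistent.

Adjoining 7xy - 6x + 3 makes the ideal the whole ring: the system is inconsistent.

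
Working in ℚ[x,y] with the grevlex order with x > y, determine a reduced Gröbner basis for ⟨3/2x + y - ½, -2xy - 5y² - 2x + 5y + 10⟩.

f_1 = 3/2x + y - ½, LT = x.
f_2 = -2xy - 5y² - 2x + 5y + 10, LT = xy.

S(f_1,f_2): lcm = xy. S = -11/6y² - x + 13/6y + 5.
  leading term y²: no divisor's leading term divides it; move -11/6y² to the remainder.
  leading term x: subtract (-⅔)·f_1 from -x + 13/6y + 5 → 17/6y + 14/3
  leading term y: no divisor's leading term divides it; move 17/6y to the remainder.
  leading term 1: no divisor's leading term divides it; move 14/3 to the remainder.
  remainder -11/6y² + 17/6y + 14/3 ≠ 0; add g_3 = -11/6y² + 17/6y + 14/3 to the basis.

The other S-polynomials (S(f_1,g_3), S(f_2,g_3)) all reduce to 0 modulo the current basis, so we have a Gröbner basis.
Inter-reduce: drop elements whose leading term is divisible by another's, tail-reduce, and make monic.

G = {y² - 17/11y - 28/11, x + ⅔y - ⅓}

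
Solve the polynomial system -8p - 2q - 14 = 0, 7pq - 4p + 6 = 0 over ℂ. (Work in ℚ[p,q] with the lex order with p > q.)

Compute a lex Gröbner basis by Buchberger's algorithm.
f_1 = -8p - 2q - 14, LT = p.
f_2 = 7pq - 4p + 6, LT = pq.

S(f_1,f_2): lcm = pq. S = 4/7p + ¼q² + 7/4q - 6/7.
  reduce S modulo (f_1, f_2):
  remainder ¼q² + 45/28q - 13/7 ≠ 0; add h_3 = ¼q² + 45/28q - 13/7 to the basis.

The other S-polynomials (S(f_1,h_3), S(f_2,h_3)) all reduce to 0 modulo the current basis, so we have a Gröbner basis.
Inter-reduce: drop elements whose leading term is divisible by another's, tail-reduce, and make monic.
Reduced Gröbner basis: {p + ¼q + 7/4, q² + 45/7q - 52/7}.

Elimination: the polynomial q² + 45/7q - 52/7 lies in the elimination ideal for q, so q ∈ {-52/7, 1}. For each such q, the remaining basis elements (now univariate) give the rest of the solution.
  q = -52/7: the earlier basis element becomes p - 3/28 = 0, giving p = 3/28 — point (3/28, -52/7).
  q = 1: the earlier basis element becomes p + 2 = 0, giving p = -2 — point (-2, 1).

{(3/28, -52/7), (-2, 1)}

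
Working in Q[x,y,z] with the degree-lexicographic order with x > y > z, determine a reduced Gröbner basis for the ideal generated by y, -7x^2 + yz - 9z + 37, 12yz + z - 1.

f_1 = y, LT = y.
f_2 = -7x^2 + yz - 9z + 37, LT = x^2.
f_3 = 12yz + z - 1, LT = yz.

S(f_1,f_2): leading monomials are coprime, so the S-polynomial reduces to 0 (Buchberger's first criterion).
S(f_1,f_3): lcm = yz. S = -1/12z + 1/12.
  leading term z: no divisor's leading term divides it; move -1/12z to the remainder.
  leading term 1: no divisor's leading term divides it; move 1/12 to the remainder.
  remainder -1/12z + 1/12 ≠ 0; add g_4 = -1/12z + 1/12 to the basis.

S(f_2,f_3): leading monomials are coprime, so the S-polynomial reduces to 0 (Buchberger's first criterion).
S(f_1,g_4): leading monomials are coprime, so the S-polynomial reduces to 0 (Buchberger's first criterion).
S(f_2,g_4): leading monomials are coprime, so the S-polynomial reduces to 0 (Buchberger's first criterion).
S(f_3,g_4): lcm = yz. S = y + 1/12z - 1/12.
  leading term y: subtract (1)·f_1 from y + 1/12z - 1/12 → 1/12z - 1/12
  leading term z: subtract (-1)·g_4 from 1/12z - 1/12 → 0
  remainder 0.

Every S-polynomial of the final basis reduces to 0, so we have a Gröbner basis.
Inter-reduce: drop elements whose leading term is divisible by another's, tail-reduce, and make monic.

G = {x^2 - 4, y, z - 1}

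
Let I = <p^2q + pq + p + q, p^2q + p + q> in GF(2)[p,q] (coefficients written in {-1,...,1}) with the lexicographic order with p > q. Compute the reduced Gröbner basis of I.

f_1 = p^2q + pq + p + q, LT = p^2q.
f_2 = p^2q + p + q, LT = p^2q.

S(f_1,f_2): lcm = p^2q. S = pq.
  reduce S modulo (f_1, f_2):
  remainder pq ≠ 0; add g_3 = pq to the basis.

S(f_1,g_3): lcm = p^2q. S = pq + p + q.
  reduce S modulo (f_1, f_2, g_3):
  remainder p + q ≠ 0; add g_4 = p + q to the basis.

S(g_3,g_4): lcm = pq. S = q^2.
  reduce S modulo (f_1, f_2, g_3, g_4):
  remainder q^2 ≠ 0; add g_5 = q^2 to the basis.

The other S-polynomials (S(f_2,g_3), S(f_1,g_4), S(f_2,g_4), S(f_1,g_5), S(f_2,g_5), S(g_3,g_5), S(g_4,g_5)) all reduce to 0 modulo the current basis, so we have a Gröbner basis.
Inter-reduce: drop elements whose leading term is divisible by another's, tail-reduce, and make monic.

G = {p + q, q^2}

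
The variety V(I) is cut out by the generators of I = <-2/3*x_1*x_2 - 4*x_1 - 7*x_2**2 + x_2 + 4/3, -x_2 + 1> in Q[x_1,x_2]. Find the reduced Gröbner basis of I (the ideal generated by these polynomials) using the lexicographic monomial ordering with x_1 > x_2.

f_1 = -2/3*x_1*x_2 - 4*x_1 - 7*x_2**2 + x_2 + 4/3, LT = x_1*x_2.
f_2 = -x_2 + 1, LT = x_2.

S(f_1,f_2): lcm = x_1*x_2. S = 7*x_1 + 21/2*x_2**2 - 3/2*x_2 - 2.
  reduce S modulo (f_1, f_2):
  remainder 7*x_1 + 7 ≠ 0; add g_3 = 7*x_1 + 7 to the basis.

The other S-polynomials (S(f_1,g_3), S(f_2,g_3)) all reduce to 0 modulo the current basis, so we have a Gröbner basis.
Inter-reduce: drop elements whose leading term is divisible by another's, tail-reduce, and make monic.

G = {x_1 + 1, x_2 - 1}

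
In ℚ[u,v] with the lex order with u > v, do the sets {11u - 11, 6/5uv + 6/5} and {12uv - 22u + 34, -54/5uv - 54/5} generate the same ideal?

Yes, the ideals are equal.

Since reduced Gröbner bases are canonical representatives of ideals under a given ordering, it suffices to compute and compare them.
Buchberger on the first generating set:
f_1 = 11u - 11, LT = u.
f_2 = 6/5uv + 6/5, LT = uv.

S(f_1,f_2): lcm = uv. S = -v - 1.
  reduce S modulo (f_1, f_2):
  remainder -v - 1 ≠ 0; add g_3 = -v - 1 to the basis.

The other S-polynomials (S(f_1,g_3), S(f_2,g_3)) all reduce to 0 modulo the current basis, so we have a Gröbner basis.
Inter-reduce: drop elements whose leading term is divisible by another's, tail-reduce, and make monic.
Reduced Gröbner basis: {u - 1, v + 1}.

Buchberger on the second generating set:
h_1 = 12uv - 22u + 34, LT = uv.
h_2 = -54/5uv - 54/5, LT = uv.

S(h_1,h_2): lcm = uv. S = -11/6u + 11/6.
  reduce S modulo (h_1, h_2):
  remainder -11/6u + 11/6 ≠ 0; add k_3 = -11/6u + 11/6 to the basis.

S(h_1,k_3): lcm = uv. S = -11/6u + v + 17/6.
  reduce S modulo (h_1, h_2, k_3):
  remainder v + 1 ≠ 0; add k_4 = v + 1 to the basis.

The other S-polynomials (S(h_2,k_3), S(h_1,k_4), S(h_2,k_4), S(k_3,k_4)) all reduce to 0 modulo the current basis, so we have a Gröbner basis.
Inter-reduce: drop elements whose leading term is divisible by another's, tail-reduce, and make monic.
Reduced Gröbner basis: {u - 1, v + 1}.

These coincide, so the ideals are equal.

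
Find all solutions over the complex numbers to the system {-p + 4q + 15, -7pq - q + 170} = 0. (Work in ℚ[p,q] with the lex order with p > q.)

{(-5, -5), (139/7, 17/14)}

Compute a lex Gröbner basis by Buchberger's algorithm.
f_1 = -p + 4q + 15, LT = p.
f_2 = -7pq - q + 170, LT = pq.

S(f_1,f_2): lcm = pq. S = -4q² - 106/7q + 170/7.
  reduce S modulo (f_1, f_2):
  remainder -4q² - 106/7q + 170/7 ≠ 0; add h_3 = -4q² - 106/7q + 170/7 to the basis.

The other S-polynomials (S(f_1,h_3), S(f_2,h_3)) all reduce to 0 modulo the current basis, so we have a Gröbner basis.
Inter-reduce: drop elements whose leading term is divisible by another's, tail-reduce, and make monic.
Reduced Gröbner basis: {p - 4q - 15, q² + 53/14q - 85/14}.

Since the basis is lex-ordered, q² + 53/14q - 85/14 is univariate in q. Its roots are {-5, 17/14}. Back-substituting each root into the other basis elements fixes the other coordinates.
  q = -5: the earlier basis element becomes p + 5 = 0, giving p = -5 — point (-5, -5).
  q = 17/14: the earlier basis element becomes p - 139/7 = 0, giving p = 139/7 — point (139/7, 17/14).
Zero-dimensionality of the ideal guarantees finitely many solutions over ℂ.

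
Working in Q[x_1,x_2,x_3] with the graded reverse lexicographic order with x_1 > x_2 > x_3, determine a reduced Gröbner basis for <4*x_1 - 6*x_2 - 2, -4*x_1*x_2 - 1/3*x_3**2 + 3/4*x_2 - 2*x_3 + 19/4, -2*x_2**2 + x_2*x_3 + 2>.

G = {x_3**3 + 463/66*x_3**2 - 205/88*x_2 - 215/44*x_3 - 205/88, x_2**2 + 1/18*x_3**2 + 5/24*x_2 + 1/3*x_3 - 19/24, x_2*x_3 + 1/9*x_3**2 + 5/12*x_2 + 2/3*x_3 + 5/12, x_1 - 3/2*x_2 - 1/2}

The reduced Gröbner basis is the canonical form of the ideal for this ordering.

f_1 = 4*x_1 - 6*x_2 - 2, LT = x_1.
f_2 = -4*x_1*x_2 - 1/3*x_3**2 + 3/4*x_2 - 2*x_3 + 19/4, LT = x_1*x_2.
f_3 = -2*x_2**2 + x_2*x_3 + 2, LT = x_2**2.

S(f_1,f_2): lcm = x_1*x_2. S = -3/2*x_2**2 - 1/12*x_3**2 - 5/16*x_2 - 1/2*x_3 + 19/16.
  reduce S modulo (f_1, f_2, f_3):
  remainder -3/4*x_2*x_3 - 1/12*x_3**2 - 5/16*x_2 - 1/2*x_3 - 5/16 ≠ 0; add g_4 = -3/4*x_2*x_3 - 1/12*x_3**2 - 5/16*x_2 - 1/2*x_3 - 5/16 to the basis.

S(f_2,f_3): lcm = x_1*x_2**2. S = 1/2*x_1*x_2*x_3 + 1/12*x_2*x_3**2 - 3/16*x_2**2 + 1/2*x_2*x_3 + x_1 - 19/16*x_2.
  reduce S modulo (f_1, f_2, f_3, g_4):
  remainder -11/216*x_3**3 - 463/1296*x_3**2 + 205/1728*x_2 + 215/864*x_3 + 205/1728 ≠ 0; add g_5 = -11/216*x_3**3 - 463/1296*x_3**2 + 205/1728*x_2 + 215/864*x_3 + 205/1728 to the basis.

The other S-polynomials (S(f_1,f_3), S(f_1,g_4), S(f_2,g_4), S(f_3,g_4), S(f_1,g_5), S(f_2,g_5), S(f_3,g_5), S(g_4,g_5)) all reduce to 0 modulo the current basis, so we have a Gröbner basis.
Inter-reduce: drop elements whose leading term is divisible by another's, tail-reduce, and make monic.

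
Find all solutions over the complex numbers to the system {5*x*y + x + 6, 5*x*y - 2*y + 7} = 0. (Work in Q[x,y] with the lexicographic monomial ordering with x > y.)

{(12/5, -7/10), (-1, 1)}

Compute a lex Gröbner basis by Buchberger's algorithm.
f_1 = 5*x*y + x + 6, LT = x*y.
f_2 = 5*x*y - 2*y + 7, LT = x*y.

S(f_1,f_2): lcm = x*y. S = 1/5*x + 2/5*y - 1/5.
  leading term x: no divisor's leading term divides it; move 1/5*x to the remainder.
  leading term y: no divisor's leading term divides it; move 2/5*y to the remainder.
  leading term 1: no divisor's leading term divides it; move -1/5 to the remainder.
  remainder 1/5*x + 2/5*y - 1/5 ≠ 0; add h_3 = 1/5*x + 2/5*y - 1/5 to the basis.

S(f_1,h_3): lcm = x*y. S = 1/5*x - 2*y**2 + y + 6/5.
  leading term x: subtract (1)·h_3 from 1/5*x - 2*y**2 + y + 6/5 → -2*y**2 + 3/5*y + 7/5
  leading term y**2: no divisor's leading term divides it; move -2*y**2 to the remainder.
  leading term y: no divisor's leading term divides it; move 3/5*y to the remainder.
  leading term 1: no divisor's leading term divides it; move 7/5 to the remainder.
  remainder -2*y**2 + 3/5*y + 7/5 ≠ 0; add h_4 = -2*y**2 + 3/5*y + 7/5 to the basis.

The other S-polynomials (S(f_2,h_3), S(f_1,h_4), S(f_2,h_4), S(h_3,h_4)) all reduce to 0 modulo the current basis, so we have a Gröbner basis.
Inter-reduce: drop elements whose leading term is divisible by another's, tail-reduce, and make monic.
Reduced Gröbner basis: {x + 2*y - 1, y**2 - 3/10*y - 7/10}.

The lex basis is triangular: the last element involves only y. Solving y**2 - 3/10*y - 7/10 = 0 gives y ∈ {-7/10, 1}; substituting each value into the earlier elements determines the remaining variables.
  y = -7/10: the earlier basis element becomes x - 12/5 = 0, giving x = 12/5 — point (12/5, -7/10).
  y = 1: the earlier basis element becomes x + 1 = 0, giving x = -1 — point (-1, 1).
Each listed point satisfies every original equation (direct substitution).
A lex Gröbner basis triangularizes the system, enabling back-substitution.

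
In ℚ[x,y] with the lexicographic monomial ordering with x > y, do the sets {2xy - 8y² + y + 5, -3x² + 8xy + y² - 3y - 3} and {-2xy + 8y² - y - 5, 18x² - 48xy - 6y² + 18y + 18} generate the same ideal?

Yes, the ideals are equal.

Equality of ideals is decidable: compute both reduced Gröbner bases (unique for the ordering) and check whether they agree.
Buchberger on the first generating set:
f_1 = 2xy - 8y² + y + 5, LT = xy.
f_2 = -3x² + 8xy + y² - 3y - 3, LT = x².

S(f_1,f_2): lcm = x²y. S = -4/3xy² + ½xy + 5/2x + ⅓y³ - y² - y.
  leading term xy²: subtract (-⅔y)·f_1 from -4/3xy² + ½xy + 5/2x + ⅓y³ - y² - y → ½xy + 5/2x - 5y³ - ⅓y² + 7/3y
  leading term xy: subtract (¼)·f_1 from ½xy + 5/2x - 5y³ - ⅓y² + 7/3y → 5/2x - 5y³ + 5/3y² + 25/12y - 5/4
  leading term x: no divisor's leading term divides it; move 5/2x to the remainder.
  leading term y³: no divisor's leading term divides it; move -5y³ to the remainder.
  leading term y²: no divisor's leading term divides it; move 5/3y² to the remainder.
  leading term y: no divisor's leading term divides it; move 25/12y to the remainder.
  leading term 1: no divisor's leading term divides it; move -5/4 to the remainder.
  remainder 5/2x - 5y³ + 5/3y² + 25/12y - 5/4 ≠ 0; add g_3 = 5/2x - 5y³ + 5/3y² + 25/12y - 5/4 to the basis.

S(f_1,g_3): lcm = xy. S = 2y⁴ - ⅔y³ - 29/6y² + y + 5/2.
  leading term y⁴: no divisor's leading term divides it; move 2y⁴ to the remainder.
  leading term y³: no divisor's leading term divides it; move -⅔y³ to the remainder.
  leading term y²: no divisor's leading term divides it; move -29/6y² to the remainder.
  leading term y: no divisor's leading term divides it; move y to the remainder.
  leading term 1: no divisor's leading term divides it; move 5/2 to the remainder.
  remainder 2y⁴ - ⅔y³ - 29/6y² + y + 5/2 ≠ 0; add g_4 = 2y⁴ - ⅔y³ - 29/6y² + y + 5/2 to the basis.

The other S-polynomials (S(f_2,g_3), S(f_1,g_4), S(f_2,g_4), S(g_3,g_4)) all reduce to 0 modulo the current basis, so we have a Gröbner basis.
Inter-reduce: drop elements whose leading term is divisible by another's, tail-reduce, and make monic.
Reduced Gröbner basis: {x - 2y³ + ⅔y² + ⅚y - ½, y⁴ - ⅓y³ - 29/12y² + ½y + 5/4}.

Buchberger on the second generating set:
h_1 = -2xy + 8y² - y - 5, LT = xy.
h_2 = 18x² - 48xy - 6y² + 18y + 18, LT = x².

S(h_1,h_2): lcm = x²y. S = -4/3xy² + ½xy + 5/2x + ⅓y³ - y² - y.
  leading term xy²: subtract (⅔y)·h_1 from -4/3xy² + ½xy + 5/2x + ⅓y³ - y² - y → ½xy + 5/2x - 5y³ - ⅓y² + 7/3y
  leading term xy: subtract (-¼)·h_1 from ½xy + 5/2x - 5y³ - ⅓y² + 7/3y → 5/2x - 5y³ + 5/3y² + 25/12y - 5/4
  leading term x: no divisor's leading term divides it; move 5/2x to the remainder.
  leading term y³: no divisor's leading term divides it; move -5y³ to the remainder.
  leading term y²: no divisor's leading term divides it; move 5/3y² to the remainder.
  leading term y: no divisor's leading term divides it; move 25/12y to the remainder.
  leading term 1: no divisor's leading term divides it; move -5/4 to the remainder.
  remainder 5/2x - 5y³ + 5/3y² + 25/12y - 5/4 ≠ 0; add k_3 = 5/2x - 5y³ + 5/3y² + 25/12y - 5/4 to the basis.

S(h_1,k_3): lcm = xy. S = 2y⁴ - ⅔y³ - 29/6y² + y + 5/2.
  leading term y⁴: no divisor's leading term divides it; move 2y⁴ to the remainder.
  leading term y³: no divisor's leading term divides it; move -⅔y³ to the remainder.
  leading term y²: no divisor's leading term divides it; move -29/6y² to the remainder.
  leading term y: no divisor's leading term divides it; move y to the remainder.
  leading term 1: no divisor's leading term divides it; move 5/2 to the remainder.
  remainder 2y⁴ - ⅔y³ - 29/6y² + y + 5/2 ≠ 0; add k_4 = 2y⁴ - ⅔y³ - 29/6y² + y + 5/2 to the basis.

The other S-polynomials (S(h_2,k_3), S(h_1,k_4), S(h_2,k_4), S(k_3,k_4)) all reduce to 0 modulo the current basis, so we have a Gröbner basis.
Inter-reduce: drop elements whose leading term is divisible by another's, tail-reduce, and make monic.
Reduced Gröbner basis: {x - 2y³ + ⅔y² + ⅚y - ½, y⁴ - ⅓y³ - 29/12y² + ½y + 5/4}.

These coincide, so the ideals are equal.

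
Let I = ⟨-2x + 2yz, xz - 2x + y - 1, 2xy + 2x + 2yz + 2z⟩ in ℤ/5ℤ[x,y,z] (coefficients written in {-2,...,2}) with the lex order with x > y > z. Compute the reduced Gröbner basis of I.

The reduced Gröbner basis is the canonical form of the ideal for this ordering.

f_1 = -2x + 2yz, LT = x.
f_2 = xz - 2x + y - 1, LT = xz.
f_3 = 2xy + 2x + 2yz + 2z, LT = xy.

S(f_1,f_2): lcm = xz. S = 2x - yz² - y + 1.
  leading term x: subtract (-1)·f_1 from 2x - yz² - y + 1 → -yz² + 2yz - y + 1
  leading term yz²: no divisor's leading term divides it; move -yz² to the remainder.
  leading term yz: no divisor's leading term divides it; move 2yz to the remainder.
  leading term y: no divisor's leading term divides it; move -y to the remainder.
  leading term 1: no divisor's leading term divides it; move 1 to the remainder.
  remainder -yz² + 2yz - y + 1 ≠ 0; add g_4 = -yz² + 2yz - y + 1 to the basis.

S(f_1,f_3): lcm = xy. S = -x - y²z - yz - z.
  leading term x: subtract (-2)·f_1 from -x - y²z - yz - z → -y²z - 2yz - z
  leading term y²z: no divisor's leading term divides it; move -y²z to the remainder.
  leading term yz: no divisor's leading term divides it; move -2yz to the remainder.
  leading term z: no divisor's leading term divides it; move -z to the remainder.
  remainder -y²z - 2yz - z ≠ 0; add g_5 = -y²z - 2yz - z to the basis.

S(f_2,f_3): lcm = xyz. S = -2xy - xz + y² - yz² - y - z².
  leading term xy: subtract (y)·f_1 from -2xy - xz + y² - yz² - y - z² → -xz - 2y²z + y² - yz² - y - z²
  leading term xz: subtract (-2z)·f_1 from -xz - 2y²z + y² - yz² - y - z² → -2y²z + y² - 2yz² - y - z²
  leading term y²z: subtract (2)·g_5 from -2y²z + y² - 2yz² - y - z² → y² - 2yz² - yz - y - z² + 2z
  leading term y²: no divisor's leading term divides it; move y² to the remainder.
  leading term yz²: subtract (2)·g_4 from -2yz² - yz - y - z² + 2z → y - z² + 2z - 2
  leading term y: no divisor's leading term divides it; move y to the remainder.
  leading term z²: no divisor's leading term divides it; move -z² to the remainder.
  leading term z: no divisor's leading term divides it; move 2z to the remainder.
  leading term 1: no divisor's leading term divides it; move -2 to the remainder.
  remainder y² + y - z² + 2z - 2 ≠ 0; add g_6 = y² + y - z² + 2z - 2 to the basis.

S(f_3,g_4): lcm = xyz². S = 2xyz - xy + xz² + x + yz³ + z³.
  leading term xyz: subtract (-yz)·f_1 from 2xyz - xy + xz² + x + yz³ + z³ → -xy + xz² + x + 2y²z² + yz³ + z³
  leading term xy: subtract (-2y)·f_1 from -xy + xz² + x + 2y²z² + yz³ + z³ → xz² + x + 2y²z² - y²z + yz³ + z³
  leading term xz²: subtract (2z²)·f_1 from xz² + x + 2y²z² - y²z + yz³ + z³ → x + 2y²z² - y²z + 2yz³ + z³
  leading term x: subtract (2)·f_1 from x + 2y²z² - y²z + 2yz³ + z³ → 2y²z² - y²z + 2yz³ + yz + z³
  leading term y²z²: subtract (-2y)·g_4 from 2y²z² - y²z + 2yz³ + yz + z³ → -2y²z - 2y² + 2yz³ + yz + 2y + z³
  leading term y²z: subtract (2)·g_5 from -2y²z - 2y² + 2yz³ + yz + 2y + z³ → -2y² + 2yz³ + 2y + z³ + 2z
  leading term y²: subtract (-2)·g_6 from -2y² + 2yz³ + 2y + z³ + 2z → 2yz³ - y + z³ - 2z² + z + 1
  leading term yz³: subtract (-2z)·g_4 from 2yz³ - y + z³ - 2z² + z + 1 → -yz² - 2yz - y + z³ - 2z² - 2z + 1
  leading term yz²: subtract (1)·g_4 from -yz² - 2yz - y + z³ - 2z² - 2z + 1 → yz + z³ - 2z² - 2z
  leading term yz: no divisor's leading term divides it; move yz to the remainder.
  leading term z³: no divisor's leading term divides it; move z³ to the remainder.
  leading term z²: no divisor's leading term divides it; move -2z² to the remainder.
  leading term z: no divisor's leading term divides it; move -2z to the remainder.
  remainder yz + z³ - 2z² - 2z ≠ 0; add g_7 = yz + z³ - 2z² - 2z to the basis.

S(g_4,g_6): lcm = y²z². S = -2y²z + y² - yz² - y + z⁴ - 2z³ + 2z².
  leading term y²z: subtract (2)·g_5 from -2y²z + y² - yz² - y + z⁴ - 2z³ + 2z² → y² - yz² - yz - y + z⁴ - 2z³ + 2z² + 2z
  leading term y²: subtract (1)·g_6 from y² - yz² - yz - y + z⁴ - 2z³ + 2z² + 2z → -yz² - yz - 2y + z⁴ - 2z³ - 2z² + 2
  leading term yz²: subtract (1)·g_4 from -yz² - yz - 2y + z⁴ - 2z³ - 2z² + 2 → 2yz - y + z⁴ - 2z³ - 2z² + 1
  leading term yz: subtract (2)·g_7 from 2yz - y + z⁴ - 2z³ - 2z² + 1 → -y + z⁴ + z³ + 2z² - z + 1
  leading term y: no divisor's leading term divides it; move -y to the remainder.
  leading term z⁴: no divisor's leading term divides it; move z⁴ to the remainder.
  leading term z³: no divisor's leading term divides it; move z³ to the remainder.
  leading term z²: no divisor's leading term divides it; move 2z² to the remainder.
  leading term z: no divisor's leading term divides it; move -z to the remainder.
  leading term 1: no divisor's leading term divides it; move 1 to the remainder.
  remainder -y + z⁴ + z³ + 2z² - z + 1 ≠ 0; add g_8 = -y + z⁴ + z³ + 2z² - z + 1 to the basis.

S(g_4,g_8): lcm = yz². S = -2yz + y + z⁶ + z⁵ + 2z⁴ - z³ + z² - 1.
  leading term yz: subtract (-2)·g_7 from -2yz + y + z⁶ + z⁵ + 2z⁴ - z³ + z² - 1 → y + z⁶ + z⁵ + 2z⁴ + z³ + 2z² + z - 1
  leading term y: subtract (-1)·g_8 from y + z⁶ + z⁵ + 2z⁴ + z³ + 2z² + z - 1 → z⁶ + z⁵ - 2z⁴ + 2z³ - z²
  leading term z⁶: no divisor's leading term divides it; move z⁶ to the remainder.
  leading term z⁵: no divisor's leading term divides it; move z⁵ to the remainder.
  leading term z⁴: no divisor's leading term divides it; move -2z⁴ to the remainder.
  leading term z³: no divisor's leading term divides it; move 2z³ to the remainder.
  leading term z²: no divisor's leading term divides it; move -z² to the remainder.
  remainder z⁶ + z⁵ - 2z⁴ + 2z³ - z² ≠ 0; add g_9 = z⁶ + z⁵ - 2z⁴ + 2z³ - z² to the basis.

S(g_7,g_8): lcm = yz. S = z⁵ + z⁴ - 2z³ + 2z² - z.
  leading term z⁵: no divisor's leading term divides it; move z⁵ to the remainder.
  leading term z⁴: no divisor's leading term divides it; move z⁴ to the remainder.
  leading term z³: no divisor's leading term divides it; move -2z³ to the remainder.
  leading term z²: no divisor's leading term divides it; move 2z² to the remainder.
  leading term z: no divisor's leading term divides it; move -z to the remainder.
  remainder z⁵ + z⁴ - 2z³ + 2z² - z ≠ 0; add g_10 = z⁵ + z⁴ - 2z³ + 2z² - z to the basis.

The other S-polynomials (S(f_1,g_4), S(f_2,g_4), S(f_1,g_5), S(f_2,g_5), S(f_3,g_5), S(g_4,g_5), S(f_1,g_6), S(f_2,g_6), S(f_3,g_6), S(g_5,g_6), S(f_1,g_7), S(f_2,g_7), S(f_3,g_7), S(g_4,g_7), S(g_5,g_7), S(g_6,g_7), S(f_1,g_8), S(f_2,g_8), S(f_3,g_8), S(g_5,g_8), S(g_6,g_8), S(f_1,g_9), S(f_2,g_9), S(f_3,g_9), S(g_4,g_9), S(g_5,g_9), S(g_6,g_9), S(g_7,g_9), S(g_8,g_9), S(f_1,g_10), S(f_2,g_10), S(f_3,g_10), S(g_4,g_10), S(g_5,g_10), S(g_6,g_10), S(g_7,g_10), S(g_8,g_10), S(g_9,g_10)) all reduce to 0 modulo the current basis, so we have a Gröbner basis.
Inter-reduce: drop elements whose leading term is divisible by another's, tail-reduce, and make monic.

G = {x + z³ - 2z² - 2z, y - z⁴ - z³ - 2z² + z - 1, z⁵ + z⁴ - 2z³ + 2z² - z}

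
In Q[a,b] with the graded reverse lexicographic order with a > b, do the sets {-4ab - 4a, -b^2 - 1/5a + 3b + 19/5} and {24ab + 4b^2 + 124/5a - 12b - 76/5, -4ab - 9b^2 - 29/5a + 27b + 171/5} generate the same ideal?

Yes, the ideals are equal.

Since reduced Gröbner bases are canonical representatives of ideals under a given ordering, it suffices to compute and compare them.
Buchberger on the first generating set:
f_1 = -4ab - 4a, LT = ab.
f_2 = -b^2 - 1/5a + 3b + 19/5, LT = b^2.

S(f_1,f_2): lcm = ab^2. S = -1/5a^2 + 4ab + 19/5a.
  reduce S modulo (f_1, f_2):
  remainder -1/5a^2 - 1/5a ≠ 0; add g_3 = -1/5a^2 - 1/5a to the basis.

The other S-polynomials (S(f_1,g_3), S(f_2,g_3)) all reduce to 0 modulo the current basis, so we have a Gröbner basis.
Inter-reduce: drop elements whose leading term is divisible by another's, tail-reduce, and make monic.
Reduced Gröbner basis: {a^2 + a, ab + a, b^2 + 1/5a - 3b - 19/5}.

Buchberger on the second generating set:
h_1 = 24ab + 4b^2 + 124/5a - 12b - 76/5, LT = ab.
h_2 = -4ab - 9b^2 - 29/5a + 27b + 171/5, LT = ab.

S(h_1,h_2): lcm = ab. S = -25/12b^2 - 5/12a + 25/4b + 95/12.
  reduce S modulo (h_1, h_2):
  remainder -25/12b^2 - 5/12a + 25/4b + 95/12 ≠ 0; add k_3 = -25/12b^2 - 5/12a + 25/4b + 95/12 to the basis.

S(h_1,k_3): lcm = ab^2. S = 1/6b^3 - 1/5a^2 + 121/30ab - 1/2b^2 + 19/5a - 19/30b.
  reduce S modulo (h_1, h_2, k_3):
  remainder -1/5a^2 - 1/5a ≠ 0; add k_4 = -1/5a^2 - 1/5a to the basis.

The other S-polynomials (S(h_2,k_3), S(h_1,k_4), S(h_2,k_4), S(k_3,k_4)) all reduce to 0 modulo the current basis, so we have a Gröbner basis.
Inter-reduce: drop elements whose leading term is divisible by another's, tail-reduce, and make monic.
Reduced Gröbner basis: {a^2 + a, ab + a, b^2 + 1/5a - 3b - 19/5}.

Same reduced basis, so the two generating sets span the same ideal.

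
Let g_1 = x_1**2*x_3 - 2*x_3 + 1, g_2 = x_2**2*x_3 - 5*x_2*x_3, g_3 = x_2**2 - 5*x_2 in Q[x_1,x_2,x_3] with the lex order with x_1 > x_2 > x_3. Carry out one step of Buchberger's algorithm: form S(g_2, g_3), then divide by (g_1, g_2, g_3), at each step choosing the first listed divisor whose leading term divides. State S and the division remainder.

S(g_2, g_3) = 0; remainder on division = 0.

lcm(LM(g_2), LM(g_3)) = x_2**2*x_3.
S = (lcm/LT(g_2))·g_2 − (lcm/LT(g_3))·g_3 = 0.
Reduce S modulo (g_1, g_2, g_3) in that order:
The remainder is 0, so this S-polynomial contributes no new basis element.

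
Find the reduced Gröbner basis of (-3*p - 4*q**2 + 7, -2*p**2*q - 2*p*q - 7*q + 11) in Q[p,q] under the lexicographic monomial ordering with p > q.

f_1 = -3*p - 4*q**2 + 7, LT = p.
f_2 = -2*p**2*q - 2*p*q - 7*q + 11, LT = p**2*q.

S(f_1,f_2): lcm = p**2*q. S = 4/3*p*q**3 - 10/3*p*q - 7/2*q + 11/2.
  reduce S modulo (f_1, f_2):
  remainder -16/9*q**5 + 68/9*q**3 - 203/18*q + 11/2 ≠ 0; add g_3 = -16/9*q**5 + 68/9*q**3 - 203/18*q + 11/2 to the basis.

The other S-polynomials (S(f_1,g_3), S(f_2,g_3)) all reduce to 0 modulo the current basis, so we have a Gröbner basis.
Inter-reduce: drop elements whose leading term is divisible by another's, tail-reduce, and make monic.

G = {p + 4/3*q**2 - 7/3, q**5 - 17/4*q**3 + 203/32*q - 99/32}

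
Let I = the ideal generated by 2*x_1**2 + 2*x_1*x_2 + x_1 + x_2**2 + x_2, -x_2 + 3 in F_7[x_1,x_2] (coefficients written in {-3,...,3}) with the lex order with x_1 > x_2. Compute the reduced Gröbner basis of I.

G = {x_1**2 - 1, x_2 - 3}

f_1 = 2*x_1**2 + 2*x_1*x_2 + x_1 + x_2**2 + x_2, LT = x_1**2.
f_2 = -x_2 + 3, LT = x_2.

The S-polynomials (S(f_1,f_2)) all reduce to 0 modulo the current basis, so we have a Gröbner basis.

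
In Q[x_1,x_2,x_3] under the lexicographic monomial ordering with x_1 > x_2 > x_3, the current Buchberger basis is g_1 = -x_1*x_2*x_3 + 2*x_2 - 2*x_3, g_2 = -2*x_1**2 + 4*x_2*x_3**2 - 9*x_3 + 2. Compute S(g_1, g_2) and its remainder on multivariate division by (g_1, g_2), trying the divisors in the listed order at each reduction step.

lcm(LM(g_1), LM(g_2)) = x_1**2*x_2*x_3.
S = (lcm/LT(g_1))·g_1 − (lcm/LT(g_2))·g_2 = -2*x_1*x_2 + 2*x_1*x_3 + 2*x_2**2*x_3**3 - 9/2*x_2*x_3**2 + x_2*x_3.
Reduce S modulo (g_1, g_2) in that order:
  leading term x_1*x_2: no divisor's leading term divides it; move -2*x_1*x_2 to the remainder.
  leading term x_1*x_3: no divisor's leading term divides it; move 2*x_1*x_3 to the remainder.
  leading term x_2**2*x_3**3: no divisor's leading term divides it; move 2*x_2**2*x_3**3 to the remainder.
  leading term x_2*x_3**2: no divisor's leading term divides it; move -9/2*x_2*x_3**2 to the remainder.
  leading term x_2*x_3: no divisor's leading term divides it; move x_2*x_3 to the remainder.
The remainder -2*x_1*x_2 + 2*x_1*x_3 + 2*x_2**2*x_3**3 - 9/2*x_2*x_3**2 + x_2*x_3 is nonzero, so it would be added as the next basis element.
This is the inner loop of Buchberger's algorithm — each nonzero remainder becomes a new basis element.

S(g_1, g_2) = -2*x_1*x_2 + 2*x_1*x_3 + 2*x_2**2*x_3**3 - 9/2*x_2*x_3**2 + x_2*x_3; remainder on division = -2*x_1*x_2 + 2*x_1*x_3 + 2*x_2**2*x_3**3 - 9/2*x_2*x_3**2 + x_2*x_3.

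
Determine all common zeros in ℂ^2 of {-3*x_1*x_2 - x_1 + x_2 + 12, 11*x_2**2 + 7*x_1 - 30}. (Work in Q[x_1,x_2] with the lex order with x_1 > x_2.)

Compute a lex Gröbner basis by Buchberger's algorithm.
f_1 = -3*x_1*x_2 - x_1 + x_2 + 12, LT = x_1*x_2.
f_2 = 7*x_1 + 11*x_2**2 - 30, LT = x_1.

S(f_1,f_2): lcm = x_1*x_2. S = 1/3*x_1 - 11/7*x_2**3 + 83/21*x_2 - 4.
  leading term x_1: subtract (1/21)·f_2 from 1/3*x_1 - 11/7*x_2**3 + 83/21*x_2 - 4 → -11/7*x_2**3 - 11/21*x_2**2 + 83/21*x_2 - 18/7
  leading term x_2**3: no divisor's leading term divides it; move -11/7*x_2**3 to the remainder.
  leading term x_2**2: no divisor's leading term divides it; move -11/21*x_2**2 to the remainder.
  leading term x_2: no divisor's leading term divides it; move 83/21*x_2 to the remainder.
  leading term 1: no divisor's leading term divides it; move -18/7 to the remainder.
  remainder -11/7*x_2**3 - 11/21*x_2**2 + 83/21*x_2 - 18/7 ≠ 0; add h_3 = -11/7*x_2**3 - 11/21*x_2**2 + 83/21*x_2 - 18/7 to the basis.

The other S-polynomials (S(f_1,h_3), S(f_2,h_3)) all reduce to 0 modulo the current basis, so we have a Gröbner basis.
Inter-reduce: drop elements whose leading term is divisible by another's, tail-reduce, and make monic.
Reduced Gröbner basis: {x_1 + 11/7*x_2**2 - 30/7, x_2**3 + 1/3*x_2**2 - 83/33*x_2 + 18/11}.

From the last basis element, x_2**3 + 1/3*x_2**2 - 83/33*x_2 + 18/11 = 0, so x_2 takes values in {-2, 5/6 - 7*sqrt(11)*I/66, 5/6 + 7*sqrt(11)*I/66}. Each choice, substituted upward through the basis, yields the corresponding point(s) of the solution set.
  x_2 = -2: the earlier basis element becomes x_1 + 2 = 0, giving x_1 = -2 — point (-2, -2).
  x_2 = 5/6 - 7*sqrt(11)*I/66: the earlier basis element becomes x_1 - 61/18 - 5*sqrt(11)*I/18 = 0, giving x_1 = 61/18 + 5*sqrt(11)*I/18 — point (61/18 + 5*sqrt(11)*I/18, 5/6 - 7*sqrt(11)*I/66).
  x_2 = 5/6 + 7*sqrt(11)*I/66: the earlier basis element becomes x_1 - 61/18 + 5*sqrt(11)*I/18 = 0, giving x_1 = 61/18 - 5*sqrt(11)*I/18 — point (61/18 - 5*sqrt(11)*I/18, 5/6 + 7*sqrt(11)*I/66).
A lex Gröbner basis triangularizes the system, enabling back-substitution.

{(-2, -2), (61/18 + 5*sqrt(11)*I/18, 5/6 - 7*sqrt(11)*I/66), (61/18 - 5*sqrt(11)*I/18, 5/6 + 7*sqrt(11)*I/66)}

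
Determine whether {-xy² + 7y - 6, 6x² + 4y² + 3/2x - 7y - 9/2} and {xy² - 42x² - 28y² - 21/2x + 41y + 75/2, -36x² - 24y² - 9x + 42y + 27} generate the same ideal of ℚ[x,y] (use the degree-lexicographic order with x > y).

No, the ideals differ.

Equality of ideals is decidable: compute both reduced Gröbner bases (unique for the ordering) and check whether they agree.
Buchberger on the first generating set:
f_1 = -xy² + 7y - 6, LT = xy².
f_2 = 6x² + 4y² + 3/2x - 7y - 9/2, LT = x².

S(f_1,f_2): lcm = x²y². S = -⅔y⁴ - ¼xy² + 7/6y³ - 7xy + ¾y² + 6x.
  leading term y⁴: no divisor's leading term divides it; move -⅔y⁴ to the remainder.
  leading term xy²: subtract (¼)·f_1 from -¼xy² + 7/6y³ - 7xy + ¾y² + 6x → 7/6y³ - 7xy + ¾y² + 6x - 7/4y + 3/2
  leading term y³: no divisor's leading term divides it; move 7/6y³ to the remainder.
  leading term xy: no divisor's leading term divides it; move -7xy to the remainder.
  leading term y²: no divisor's leading term divides it; move ¾y² to the remainder.
  leading term x: no divisor's leading term divides it; move 6x to the remainder.
  leading term y: no divisor's leading term divides it; move -7/4y to the remainder.
  leading term 1: no divisor's leading term divides it; move 3/2 to the remainder.
  remainder -⅔y⁴ + 7/6y³ - 7xy + ¾y² + 6x - 7/4y + 3/2 ≠ 0; add g_3 = -⅔y⁴ + 7/6y³ - 7xy + ¾y² + 6x - 7/4y + 3/2 to the basis.

S(f_1,g_3): lcm = xy⁴. S = 7/4xy³ - 21/2x²y + 9/8xy² - 7y³ + 9x² - 21/8xy + 6y² + 9/4x.
  leading term xy³: subtract (-7/4y)·f_1 from 7/4xy³ - 21/2x²y + 9/8xy² - 7y³ + 9x² - 21/8xy + 6y² + 9/4x → -21/2x²y + 9/8xy² - 7y³ + 9x² - 21/8xy + 73/4y² + 9/4x - 21/2y
  leading term x²y: subtract (-7/4y)·f_2 from -21/2x²y + 9/8xy² - 7y³ + 9x² - 21/8xy + 73/4y² + 9/4x - 21/2y → 9/8xy² + 9x² + 6y² + 9/4x - 147/8y
  leading term xy²: subtract (-9/8)·f_1 from 9/8xy² + 9x² + 6y² + 9/4x - 147/8y → 9x² + 6y² + 9/4x - 21/2y - 27/4
  leading term x²: subtract (3/2)·f_2 from 9x² + 6y² + 9/4x - 21/2y - 27/4 → 0
  remainder 0.

S(f_2,g_3): leading monomials are coprime, so the S-polynomial reduces to 0 (Buchberger's first criterion).
Every S-polynomial of the final basis reduces to 0, so we have a Gröbner basis.
Inter-reduce: drop elements whose leading term is divisible by another's, tail-reduce, and make monic.
Reduced Gröbner basis: {y⁴ - 7/4y³ + 21/2xy - 9/8y² - 9x + 21/8y - 9/4, xy² - 7y + 6, x² + ⅔y² + ¼x - 7/6y - ¾}.

Buchberger on the second generating set:
h_1 = xy² - 42x² - 28y² - 21/2x + 41y + 75/2, LT = xy².
h_2 = -36x² - 24y² - 9x + 42y + 27, LT = x².

S(h_1,h_2): lcm = x²y². S = -⅔y⁴ - 42x³ - 113/4xy² + 7/6y³ - 21/2x² + 41xy + ¾y² + 75/2x.
  leading term y⁴: no divisor's leading term divides it; move -⅔y⁴ to the remainder.
  leading term x³: subtract (7/6x)·h_2 from -42x³ - 113/4xy² + 7/6y³ - 21/2x² + 41xy + ¾y² + 75/2x → -¼xy² + 7/6y³ - 8xy + ¾y² + 6x
  leading term xy²: subtract (-¼)·h_1 from -¼xy² + 7/6y³ - 8xy + ¾y² + 6x → 7/6y³ - 21/2x² - 8xy - 25/4y² + 27/8x + 41/4y + 75/8
  leading term y³: no divisor's leading term divides it; move 7/6y³ to the remainder.
  leading term x²: subtract (7/24)·h_2 from -21/2x² - 8xy - 25/4y² + 27/8x + 41/4y + 75/8 → -8xy + ¾y² + 6x - 2y + 3/2
  leading term xy: no divisor's leading term divides it; move -8xy to the remainder.
  leading term y²: no divisor's leading term divides it; move ¾y² to the remainder.
  leading term x: no divisor's leading term divides it; move 6x to the remainder.
  leading term y: no divisor's leading term divides it; move -2y to the remainder.
  leading term 1: no divisor's leading term divides it; move 3/2 to the remainder.
  remainder -⅔y⁴ + 7/6y³ - 8xy + ¾y² + 6x - 2y + 3/2 ≠ 0; add k_3 = -⅔y⁴ + 7/6y³ - 8xy + ¾y² + 6x - 2y + 3/2 to the basis.

S(h_1,k_3): lcm = xy⁴. S = -42x²y² + 7/4xy³ - 28y⁴ - 12x²y - 75/8xy² + 41y³ + 9x² - 3xy + 75/2y² + 9/4x.
  leading term x²y²: subtract (-42x)·h_1 from -42x²y² + 7/4xy³ - 28y⁴ - 12x²y - 75/8xy² + 41y³ + 9x² - 3xy + 75/2y² + 9/4x → 7/4xy³ - 28y⁴ - 1764x³ - 12x²y - 9483/8xy² + 41y³ - 432x² + 1719xy + 75/2y² + 6309/4x
  leading term xy³: subtract (7/4y)·h_1 from 7/4xy³ - 28y⁴ - 1764x³ - 12x²y - 9483/8xy² + 41y³ - 432x² + 1719xy + 75/2y² + 6309/4x → -28y⁴ - 1764x³ + 123/2x²y - 9483/8xy² + 90y³ - 432x² + 13899/8xy - 137/4y² + 6309/4x - 525/8y
  leading term y⁴: subtract (42)·k_3 from -28y⁴ - 1764x³ + 123/2x²y - 9483/8xy² + 90y³ - 432x² + 13899/8xy - 137/4y² + 6309/4x - 525/8y → -1764x³ + 123/2x²y - 9483/8xy² + 41y³ - 432x² + 16587/8xy - 263/4y² + 5301/4x + 147/8y - 63
  leading term x³: subtract (49x)·h_2 from -1764x³ + 123/2x²y - 9483/8xy² + 41y³ - 432x² + 16587/8xy - 263/4y² + 5301/4x + 147/8y - 63 → 123/2x²y - 75/8xy² + 41y³ + 9x² + 123/8xy - 263/4y² + 9/4x + 147/8y - 63
  leading term x²y: subtract (-41/24y)·h_2 from 123/2x²y - 75/8xy² + 41y³ + 9x² + 123/8xy - 263/4y² + 9/4x + 147/8y - 63 → -75/8xy² + 9x² + 6y² + 9/4x + 129/2y - 63
  leading term xy²: subtract (-75/8)·h_1 from -75/8xy² + 9x² + 6y² + 9/4x + 129/2y - 63 → -1539/4x² - 513/2y² - 1539/16x + 3591/8y + 4617/16
  leading term x²: subtract (171/16)·h_2 from -1539/4x² - 513/2y² - 1539/16x + 3591/8y + 4617/16 → 0
  remainder 0.

S(h_2,k_3): leading monomials are coprime, so the S-polynomial reduces to 0 (Buchberger's first criterion).
Every S-polynomial of the final basis reduces to 0, so we have a Gröbner basis.
Inter-reduce: drop elements whose leading term is divisible by another's, tail-reduce, and make monic.
Reduced Gröbner basis: {y⁴ - 7/4y³ + 12xy - 9/8y² - 9x + 3y - 9/4, xy² - 8y + 6, x² + ⅔y² + ¼x - 7/6y - ¾}.

These differ, so the ideals are not equal.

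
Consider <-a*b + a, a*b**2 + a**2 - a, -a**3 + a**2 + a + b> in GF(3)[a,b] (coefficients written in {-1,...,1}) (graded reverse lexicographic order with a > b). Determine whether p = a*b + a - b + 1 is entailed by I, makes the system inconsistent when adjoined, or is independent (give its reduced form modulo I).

Adjoining a*b + a - b + 1 makes the ideal the whole ring: the system is inconsistent.

First compute the reduced Gröbner basis of I by Buchberger's algorithm.
f_1 = -a*b + a, LT = a*b.
f_2 = a*b**2 + a**2 - a, LT = a*b**2.
f_3 = -a**3 + a**2 + a + b, LT = a**3.

S(f_1,f_2): lcm = a*b**2. S = -a**2 - a*b + a.
  leading term a**2: no divisor's leading term divides it; move -a**2 to the remainder.
  leading term a*b: subtract (1)·f_1 from -a*b + a → 0
  remainder -a**2 ≠ 0; add h_4 = -a**2 to the basis.

S(f_1,f_3): lcm = a**3*b. S = -a**3 + a**2*b + a*b + b**2.
  leading term a**3: subtract (1)·f_3 from -a**3 + a**2*b + a*b + b**2 → a**2*b - a**2 + a*b + b**2 - a - b
  leading term a**2*b: subtract (-a)·f_1 from a**2*b - a**2 + a*b + b**2 - a - b → a*b + b**2 - a - b
  leading term a*b: subtract (-1)·f_1 from a*b + b**2 - a - b → b**2 - b
  leading term b**2: no divisor's leading term divides it; move b**2 to the remainder.
  leading term b: no divisor's leading term divides it; move -b to the remainder.
  remainder b**2 - b ≠ 0; add h_5 = b**2 - b to the basis.

S(f_2,f_3): lcm = a**3*b**2. S = a**4 + a**2*b**2 - a**3 + a*b**2 + b**3.
  leading term a**4: subtract (-a)·f_3 from a**4 + a**2*b**2 - a**3 + a*b**2 + b**3 → a**2*b**2 + a*b**2 + b**3 + a**2 + a*b
  leading term a**2*b**2: subtract (-a*b)·f_1 from a**2*b**2 + a*b**2 + b**3 + a**2 + a*b → a**2*b + a*b**2 + b**3 + a**2 + a*b
  leading term a**2*b: subtract (-a)·f_1 from a**2*b + a*b**2 + b**3 + a**2 + a*b → a*b**2 + b**3 - a**2 + a*b
  leading term a*b**2: subtract (-b)·f_1 from a*b**2 + b**3 - a**2 + a*b → b**3 - a**2 - a*b
  leading term b**3: subtract (b)·h_5 from b**3 - a**2 - a*b → -a**2 - a*b + b**2
  leading term a**2: subtract (1)·h_4 from -a**2 - a*b + b**2 → -a*b + b**2
  leading term a*b: subtract (1)·f_1 from -a*b + b**2 → b**2 - a
  leading term b**2: subtract (1)·h_5 from b**2 - a → -a + b
  leading term a: no divisor's leading term divides it; move -a to the remainder.
  leading term b: no divisor's leading term divides it; move b to the remainder.
  remainder -a + b ≠ 0; add h_6 = -a + b to the basis.

S(f_2,h_4): lcm = a**2*b**2. S = a**3 - a**2.
  leading term a**3: subtract (-1)·f_3 from a**3 - a**2 → a + b
  leading term a: subtract (-1)·h_6 from a + b → -b
  leading term b: no divisor's leading term divides it; move -b to the remainder.
  remainder -b ≠ 0; add h_7 = -b to the basis.

The other S-polynomials (S(f_1,h_4), S(f_3,h_4), S(f_1,h_5), S(f_2,h_5), S(f_3,h_5), S(h_4,h_5), S(f_1,h_6), S(f_2,h_6), S(f_3,h_6), S(h_4,h_6), S(h_5,h_6), S(f_1,h_7), S(f_2,h_7), S(f_3,h_7), S(h_4,h_7), S(h_5,h_7), S(h_6,h_7)) all reduce to 0 modulo the current basis, so we have a Gröbner basis.
Inter-reduce: drop elements whose leading term is divisible by another's, tail-reduce, and make monic.
Reduced Gröbner basis: {a, b}.
Label its elements g_1 = a, g_2 = b.

Reduce p = a*b + a - b + 1 modulo G:
  leading term a*b: subtract (b)·g_1 from a*b + a - b + 1 → a - b + 1
  leading term a: subtract (1)·g_1 from a - b + 1 → -b + 1
  leading term b: subtract (-1)·g_2 from -b + 1 → 1
  leading term 1: no divisor's leading term divides it; move 1 to the remainder.
  normal form = 1.
The normal form is nonzero, so p ∉ I. Since p minus its normal form lies in I, I + (p) = I + (r) where r = 1; decide whether this ideal is the whole ring.
Here r = 1 is a nonzero constant, hence a unit: 1 ∈ I + (p), the Gröbner basis of I + (p) is {1}, and the enlarged system has no common solution — adjoining p is inconsistent.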